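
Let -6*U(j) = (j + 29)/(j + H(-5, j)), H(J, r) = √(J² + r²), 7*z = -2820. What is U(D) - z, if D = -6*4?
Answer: 14072/35 - √601/30 ≈ 401.24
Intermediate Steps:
z = -2820/7 (z = (⅐)*(-2820) = -2820/7 ≈ -402.86)
D = -24
U(j) = -(29 + j)/(6*(j + √(25 + j²))) (U(j) = -(j + 29)/(6*(j + √((-5)² + j²))) = -(29 + j)/(6*(j + √(25 + j²))))
U(D) - z = (-29 - 1*(-24))/(6*(-24 + √(25 + (-24)²))) - 1*(-2820/7) = (-29 + 24)/(6*(-24 + √(25 + 576))) + 2820/7 = (⅙)*(-5)/(-24 + √601) + 2820/7 = -5/(6*(-24 + √601)) + 2820/7 = 2820/7 - 5/(6*(-24 + √601))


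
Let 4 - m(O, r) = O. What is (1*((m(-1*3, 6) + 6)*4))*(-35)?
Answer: -1820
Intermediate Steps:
m(O, r) = 4 - O
(1*((m(-1*3, 6) + 6)*4))*(-35) = (1*(((4 - (-1)*3) + 6)*4))*(-35) = (1*(((4 - 1*(-3)) + 6)*4))*(-35) = (1*(((4 + 3) + 6)*4))*(-35) = (1*((7 + 6)*4))*(-35) = (1*(13*4))*(-35) = (1*52)*(-35) = 52*(-35) = -1820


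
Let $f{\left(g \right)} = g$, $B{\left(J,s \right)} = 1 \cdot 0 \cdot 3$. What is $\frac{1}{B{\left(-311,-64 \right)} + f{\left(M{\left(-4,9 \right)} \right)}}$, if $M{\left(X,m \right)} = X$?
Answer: $- \frac{1}{4} \approx -0.25$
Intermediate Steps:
$B{\left(J,s \right)} = 0$ ($B{\left(J,s \right)} = 0 \cdot 3 = 0$)
$\frac{1}{B{\left(-311,-64 \right)} + f{\left(M{\left(-4,9 \right)} \right)}} = \frac{1}{0 - 4} = \frac{1}{-4} = - \frac{1}{4}$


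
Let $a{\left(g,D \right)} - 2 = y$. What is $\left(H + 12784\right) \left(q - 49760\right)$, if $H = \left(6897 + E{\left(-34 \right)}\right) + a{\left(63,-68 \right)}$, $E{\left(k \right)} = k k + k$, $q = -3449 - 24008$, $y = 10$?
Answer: $-1607271855$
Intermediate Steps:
$a{\left(g,D \right)} = 12$ ($a{\left(g,D \right)} = 2 + 10 = 12$)
$q = -27457$
$E{\left(k \right)} = k + k^{2}$ ($E{\left(k \right)} = k^{2} + k = k + k^{2}$)
$H = 8031$ ($H = \left(6897 - 34 \left(1 - 34\right)\right) + 12 = \left(6897 - -1122\right) + 12 = \left(6897 + 1122\right) + 12 = 8019 + 12 = 8031$)
$\left(H + 12784\right) \left(q - 49760\right) = \left(8031 + 12784\right) \left(-27457 - 49760\right) = 20815 \left(-77217\right) = -1607271855$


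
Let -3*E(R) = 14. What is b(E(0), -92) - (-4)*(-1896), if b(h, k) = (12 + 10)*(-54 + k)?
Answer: -10796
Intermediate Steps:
E(R) = -14/3 (E(R) = -1/3*14 = -14/3)
b(h, k) = -1188 + 22*k (b(h, k) = 22*(-54 + k) = -1188 + 22*k)
b(E(0), -92) - (-4)*(-1896) = (-1188 + 22*(-92)) - (-4)*(-1896) = (-1188 - 2024) - 1*7584 = -3212 - 7584 = -10796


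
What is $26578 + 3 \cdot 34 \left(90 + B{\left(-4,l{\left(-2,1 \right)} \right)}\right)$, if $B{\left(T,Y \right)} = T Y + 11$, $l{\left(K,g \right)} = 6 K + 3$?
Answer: $40552$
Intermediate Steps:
$l{\left(K,g \right)} = 3 + 6 K$
$B{\left(T,Y \right)} = 11 + T Y$
$26578 + 3 \cdot 34 \left(90 + B{\left(-4,l{\left(-2,1 \right)} \right)}\right) = 26578 + 3 \cdot 34 \left(90 - \left(-11 + 4 \left(3 + 6 \left(-2\right)\right)\right)\right) = 26578 + 102 \left(90 - \left(-11 + 4 \left(3 - 12\right)\right)\right) = 26578 + 102 \left(90 + \left(11 - -36\right)\right) = 26578 + 102 \left(90 + \left(11 + 36\right)\right) = 26578 + 102 \left(90 + 47\right) = 26578 + 102 \cdot 137 = 26578 + 13974 = 40552$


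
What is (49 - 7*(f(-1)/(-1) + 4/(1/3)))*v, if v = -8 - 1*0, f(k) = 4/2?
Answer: 168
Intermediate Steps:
f(k) = 2 (f(k) = 4*(½) = 2)
v = -8 (v = -8 + 0 = -8)
(49 - 7*(f(-1)/(-1) + 4/(1/3)))*v = (49 - 7*(2/(-1) + 4/(1/3)))*(-8) = (49 - 7*(2*(-1) + 4/(⅓)))*(-8) = (49 - 7*(-2 + 4*3))*(-8) = (49 - 7*(-2 + 12))*(-8) = (49 - 7*10)*(-8) = (49 - 70)*(-8) = -21*(-8) = 168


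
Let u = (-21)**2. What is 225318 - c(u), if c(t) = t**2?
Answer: 30837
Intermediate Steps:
u = 441
225318 - c(u) = 225318 - 1*441**2 = 225318 - 1*194481 = 225318 - 194481 = 30837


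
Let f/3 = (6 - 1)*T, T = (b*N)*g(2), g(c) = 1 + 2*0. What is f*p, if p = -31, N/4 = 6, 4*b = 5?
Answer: -13950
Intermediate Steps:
b = 5/4 (b = (1/4)*5 = 5/4 ≈ 1.2500)
N = 24 (N = 4*6 = 24)
g(c) = 1 (g(c) = 1 + 0 = 1)
T = 30 (T = ((5/4)*24)*1 = 30*1 = 30)
f = 450 (f = 3*((6 - 1)*30) = 3*(5*30) = 3*150 = 450)
f*p = 450*(-31) = -13950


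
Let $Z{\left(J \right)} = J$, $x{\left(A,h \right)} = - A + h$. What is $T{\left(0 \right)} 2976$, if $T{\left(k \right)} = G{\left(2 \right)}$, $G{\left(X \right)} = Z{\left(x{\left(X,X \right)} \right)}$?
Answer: $0$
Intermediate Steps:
$x{\left(A,h \right)} = h - A$
$G{\left(X \right)} = 0$ ($G{\left(X \right)} = X - X = 0$)
$T{\left(k \right)} = 0$
$T{\left(0 \right)} 2976 = 0 \cdot 2976 = 0$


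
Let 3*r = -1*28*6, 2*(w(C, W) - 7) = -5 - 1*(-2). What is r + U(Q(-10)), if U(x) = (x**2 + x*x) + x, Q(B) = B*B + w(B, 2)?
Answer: 22310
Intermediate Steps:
w(C, W) = 11/2 (w(C, W) = 7 + (-5 - 1*(-2))/2 = 7 + (-5 + 2)/2 = 7 + (1/2)*(-3) = 7 - 3/2 = 11/2)
Q(B) = 11/2 + B**2 (Q(B) = B*B + 11/2 = B**2 + 11/2 = 11/2 + B**2)
U(x) = x + 2*x**2 (U(x) = (x**2 + x**2) + x = 2*x**2 + x = x + 2*x**2)
r = -56 (r = (-1*28*6)/3 = (-28*6)/3 = (1/3)*(-168) = -56)
r + U(Q(-10)) = -56 + (11/2 + (-10)**2)*(1 + 2*(11/2 + (-10)**2)) = -56 + (11/2 + 100)*(1 + 2*(11/2 + 100)) = -56 + 211*(1 + 2*(211/2))/2 = -56 + 211*(1 + 211)/2 = -56 + (211/2)*212 = -56 + 22366 = 22310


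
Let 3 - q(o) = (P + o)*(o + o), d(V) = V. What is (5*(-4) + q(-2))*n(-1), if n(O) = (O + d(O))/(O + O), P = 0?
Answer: -25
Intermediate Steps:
n(O) = 1 (n(O) = (O + O)/(O + O) = (2*O)/((2*O)) = (2*O)*(1/(2*O)) = 1)
q(o) = 3 - 2*o² (q(o) = 3 - (0 + o)*(o + o) = 3 - o*2*o = 3 - 2*o²)
(5*(-4) + q(-2))*n(-1) = (5*(-4) + (3 - 2*(-2)²))*1 = (-20 + (3 - 2*4))*1 = (-20 + (3 - 8))*1 = (-20 - 5)*1 = -25*1 = -25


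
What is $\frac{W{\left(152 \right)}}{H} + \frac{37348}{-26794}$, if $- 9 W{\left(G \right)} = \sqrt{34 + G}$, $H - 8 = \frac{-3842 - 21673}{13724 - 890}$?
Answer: $- \frac{18674}{13397} - \frac{1426 \sqrt{186}}{77157} \approx -1.646$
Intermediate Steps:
$H = \frac{8573}{1426}$ ($H = 8 + \frac{-3842 - 21673}{13724 - 890} = 8 - \frac{25515}{12834} = 8 - \frac{2835}{1426} = \frac{8573}{1426} \approx 6.0119$)
$W{\left(G \right)} = - \frac{\sqrt{34 + G}}{9}$
$\frac{W{\left(152 \right)}}{H} + \frac{37348}{-26794} = \frac{\left(- \frac{1}{9}\right) \sqrt{34 + 152}}{\frac{8573}{1426}} + \frac{37348}{-26794} = - \frac{\sqrt{186}}{9} \cdot \frac{1426}{8573} + 37348 \left(- \frac{1}{26794}\right) = - \frac{1426 \sqrt{186}}{77157} - \frac{18674}{13397} = - \frac{18674}{13397} - \frac{1426 \sqrt{186}}{77157}$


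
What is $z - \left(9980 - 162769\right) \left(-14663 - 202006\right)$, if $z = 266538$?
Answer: $-33104373303$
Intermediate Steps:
$z - \left(9980 - 162769\right) \left(-14663 - 202006\right) = 266538 - \left(9980 - 162769\right) \left(-14663 - 202006\right) = 266538 - \left(-152789\right) \left(-216669\right) = 266538 - 33104639841 = -33104373303$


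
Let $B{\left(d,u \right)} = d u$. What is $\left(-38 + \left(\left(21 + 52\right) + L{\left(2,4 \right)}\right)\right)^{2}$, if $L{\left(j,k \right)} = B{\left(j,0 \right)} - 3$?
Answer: $1024$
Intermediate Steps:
$L{\left(j,k \right)} = -3$ ($L{\left(j,k \right)} = j 0 - 3 = 0 - 3 = -3$)
$\left(-38 + \left(\left(21 + 52\right) + L{\left(2,4 \right)}\right)\right)^{2} = \left(-38 + \left(\left(21 + 52\right) - 3\right)\right)^{2} = \left(-38 + \left(73 - 3\right)\right)^{2} = \left(-38 + 70\right)^{2} = 32^{2} = 1024$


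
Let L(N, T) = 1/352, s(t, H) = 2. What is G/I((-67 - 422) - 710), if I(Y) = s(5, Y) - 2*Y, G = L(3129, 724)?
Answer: 1/844800 ≈ 1.1837e-6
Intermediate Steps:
L(N, T) = 1/352
G = 1/352 ≈ 0.0028409
I(Y) = 2 - 2*Y
G/I((-67 - 422) - 710) = 1/(352*(2 - 2*((-67 - 422) - 710))) = 1/(352*(2 - 2*(-489 - 710))) = 1/(352*(2 - 2*(-1199))) = 1/(352*(2 + 2398)) = (1/352)/2400 = (1/352)*(1/2400) = 1/844800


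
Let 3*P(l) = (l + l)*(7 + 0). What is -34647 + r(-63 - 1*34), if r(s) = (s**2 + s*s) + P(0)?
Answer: -15829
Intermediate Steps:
P(l) = 14*l/3 (P(l) = ((l + l)*(7 + 0))/3 = ((2*l)*7)/3 = (14*l)/3 = 14*l/3)
r(s) = 2*s**2 (r(s) = (s**2 + s*s) + (14/3)*0 = (s**2 + s**2) + 0 = 2*s**2 + 0 = 2*s**2)
-34647 + r(-63 - 1*34) = -34647 + 2*(-63 - 1*34)**2 = -34647 + 2*(-63 - 34)**2 = -34647 + 2*(-97)**2 = -34647 + 2*9409 = -34647 + 18818 = -15829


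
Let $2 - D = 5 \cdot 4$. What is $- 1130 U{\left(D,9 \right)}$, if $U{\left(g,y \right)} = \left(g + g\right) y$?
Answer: $366120$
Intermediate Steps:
$D = -18$ ($D = 2 - 5 \cdot 4 = 2 - 20 = -18$)
$U{\left(g,y \right)} = 2 g y$
$- 1130 U{\left(D,9 \right)} = - 1130 \cdot 2 \left(-18\right) 9 = \left(-1130\right) \left(-324\right) = 366120$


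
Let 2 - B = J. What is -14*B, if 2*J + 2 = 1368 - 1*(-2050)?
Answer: 23884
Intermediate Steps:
J = 1708 (J = -1 + (1368 - 1*(-2050))/2 = -1 + (1368 + 2050)/2 = -1 + (1/2)*3418 = -1 + 1709 = 1708)
B = -1706 (B = 2 - 1*1708 = 2 - 1708 = -1706)
-14*B = -14*(-1706) = 23884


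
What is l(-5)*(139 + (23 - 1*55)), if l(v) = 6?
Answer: 642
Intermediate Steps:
l(-5)*(139 + (23 - 1*55)) = 6*(139 + (23 - 1*55)) = 6*(139 + (23 - 55)) = 6*(139 - 32) = 6*107 = 642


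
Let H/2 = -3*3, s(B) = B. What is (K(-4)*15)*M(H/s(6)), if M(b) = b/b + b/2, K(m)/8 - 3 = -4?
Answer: 60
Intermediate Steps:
H = -18 (H = 2*(-3*3) = 2*(-9) = -18)
K(m) = -8 (K(m) = 24 + 8*(-4) = 24 - 32 = -8)
M(b) = 1 + b/2 (M(b) = 1 + b*(1/2) = 1 + b/2)
(K(-4)*15)*M(H/s(6)) = (-8*15)*(1 + (-18/6)/2) = -120*(1 + (-18*1/6)/2) = -120*(1 + (1/2)*(-3)) = -120*(1 - 3/2) = -120*(-1/2) = 60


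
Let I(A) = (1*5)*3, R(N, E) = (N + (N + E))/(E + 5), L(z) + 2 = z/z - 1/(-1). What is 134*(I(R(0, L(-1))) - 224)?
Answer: -28006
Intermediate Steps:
L(z) = 0 (L(z) = -2 + (z/z - 1/(-1)) = -2 + (1 - 1*(-1)) = -2 + (1 + 1) = -2 + 2 = 0)
R(N, E) = (E + 2*N)/(5 + E) (R(N, E) = (N + (E + N))/(5 + E) = (E + 2*N)/(5 + E))
I(A) = 15 (I(A) = 5*3 = 15)
134*(I(R(0, L(-1))) - 224) = 134*(15 - 224) = 134*(-209) = -28006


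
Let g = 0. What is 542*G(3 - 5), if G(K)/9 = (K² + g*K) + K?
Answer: 9756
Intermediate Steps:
G(K) = 9*K + 9*K² (G(K) = 9*((K² + 0*K) + K) = 9*((K² + 0) + K) = 9*(K² + K) = 9*(K + K²) = 9*K + 9*K²)
542*G(3 - 5) = 542*(9*(3 - 5)*(1 + (3 - 5))) = 542*(9*(-2)*(1 - 2)) = 542*(9*(-2)*(-1)) = 542*18 = 9756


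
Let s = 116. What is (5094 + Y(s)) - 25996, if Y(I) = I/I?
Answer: -20901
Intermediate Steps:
Y(I) = 1
(5094 + Y(s)) - 25996 = (5094 + 1) - 25996 = 5095 - 25996 = -20901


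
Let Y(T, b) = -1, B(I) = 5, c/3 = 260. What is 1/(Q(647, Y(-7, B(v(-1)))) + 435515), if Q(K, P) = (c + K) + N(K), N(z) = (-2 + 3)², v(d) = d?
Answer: 1/436943 ≈ 2.2886e-6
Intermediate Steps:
c = 780 (c = 3*260 = 780)
N(z) = 1 (N(z) = 1² = 1)
Q(K, P) = 781 + K (Q(K, P) = (780 + K) + 1 = 781 + K)
1/(Q(647, Y(-7, B(v(-1)))) + 435515) = 1/((781 + 647) + 435515) = 1/(1428 + 435515) = 1/436943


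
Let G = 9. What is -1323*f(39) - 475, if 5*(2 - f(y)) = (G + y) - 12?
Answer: 32023/5 ≈ 6404.6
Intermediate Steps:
f(y) = 13/5 - y/5 (f(y) = 2 - ((9 + y) - 12)/5 = 2 - (-3 + y)/5 = 2 + (⅗ - y/5) = 13/5 - y/5)
-1323*f(39) - 475 = -1323*(13/5 - ⅕*39) - 475 = -1323*(13/5 - 39/5) - 475 = -1323*(-26/5) - 475 = 34398/5 - 475 = 32023/5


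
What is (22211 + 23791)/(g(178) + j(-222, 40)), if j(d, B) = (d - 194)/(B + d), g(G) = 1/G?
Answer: 57318492/2855 ≈ 20077.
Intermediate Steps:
j(d, B) = (-194 + d)/(B + d)
(22211 + 23791)/(g(178) + j(-222, 40)) = (22211 + 23791)/(1/178 + (-194 - 222)/(40 - 222)) = 46002/(1/178 - 416/(-182)) = 46002/(1/178 - 1/182*(-416)) = 46002/(1/178 + 16/7) = 46002/(2855/1246) = 46002*(1246/2855) = 57318492/2855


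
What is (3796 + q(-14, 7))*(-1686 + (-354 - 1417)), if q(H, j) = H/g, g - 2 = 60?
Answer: -406781733/31 ≈ -1.3122e+7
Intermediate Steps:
g = 62 (g = 2 + 60 = 62)
q(H, j) = H/62
(3796 + q(-14, 7))*(-1686 + (-354 - 1417)) = (3796 + (1/62)*(-14))*(-1686 + (-354 - 1417)) = (3796 - 7/31)*(-1686 - 1771) = (117669/31)*(-3457) = -406781733/31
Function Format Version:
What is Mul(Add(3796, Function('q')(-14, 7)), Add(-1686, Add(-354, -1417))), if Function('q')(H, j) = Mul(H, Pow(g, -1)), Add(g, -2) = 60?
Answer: Rational(-406781733, 31) ≈ -1.3122e+7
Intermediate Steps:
g = 62 (g = Add(2, 60) = 62)
Function('q')(H, j) = Mul(Rational(1, 62), H) (Function('q')(H, j) = Mul(H, Pow(62, -1)) = Mul(H, Rational(1, 62)) = Mul(Rational(1, 62), H))
Mul(Add(3796, Function('q')(-14, 7)), Add(-1686, Add(-354, -1417))) = Mul(Add(3796, Mul(Rational(1, 62), -14)), Add(-1686, Add(-354, -1417))) = Mul(Add(3796, Rational(-7, 31)), Add(-1686, -1771)) = Mul(Rational(117669, 31), -3457) = Rational(-406781733, 31)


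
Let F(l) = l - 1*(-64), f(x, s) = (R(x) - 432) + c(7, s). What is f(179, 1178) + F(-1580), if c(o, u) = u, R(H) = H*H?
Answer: 31271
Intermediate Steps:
R(H) = H**2
f(x, s) = -432 + s + x**2 (f(x, s) = (x**2 - 432) + s = (-432 + x**2) + s = -432 + s + x**2)
F(l) = 64 + l (F(l) = l + 64 = 64 + l)
f(179, 1178) + F(-1580) = (-432 + 1178 + 179**2) + (64 - 1580) = (-432 + 1178 + 32041) - 1516 = 32787 - 1516 = 31271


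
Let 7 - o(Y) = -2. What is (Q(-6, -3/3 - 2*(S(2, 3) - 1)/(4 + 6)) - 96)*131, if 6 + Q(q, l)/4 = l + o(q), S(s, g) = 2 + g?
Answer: -59736/5 ≈ -11947.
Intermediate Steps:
o(Y) = 9 (o(Y) = 7 - 1*(-2) = 7 + 2 = 9)
Q(q, l) = 12 + 4*l (Q(q, l) = -24 + 4*(l + 9) = -24 + 4*(9 + l) = -24 + (36 + 4*l) = 12 + 4*l)
(Q(-6, -3/3 - 2*(S(2, 3) - 1)/(4 + 6)) - 96)*131 = ((12 + 4*(-3/3 - 2*((2 + 3) - 1)/(4 + 6))) - 96)*131 = ((12 + 4*(-3*1/3 - 2/(10/(5 - 1)))) - 96)*131 = ((12 + 4*(-1 - 2/(10/4))) - 96)*131 = ((12 + 4*(-1 - 2/(10*(1/4)))) - 96)*131 = ((12 + 4*(-1 - 2/5/2)) - 96)*131 = ((12 + 4*(-1 - 2*2/5)) - 96)*131 = ((12 + 4*(-1 - 4/5)) - 96)*131 = ((12 + 4*(-9/5)) - 96)*131 = ((12 - 36/5) - 96)*131 = (24/5 - 96)*131 = -456/5*131 = -59736/5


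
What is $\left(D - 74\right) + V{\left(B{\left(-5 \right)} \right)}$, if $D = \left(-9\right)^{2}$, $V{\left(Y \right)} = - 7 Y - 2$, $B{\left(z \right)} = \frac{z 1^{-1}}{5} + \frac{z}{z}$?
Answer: $5$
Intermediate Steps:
$B{\left(z \right)} = 1 + \frac{z}{5}$ ($B{\left(z \right)} = z 1 \cdot \frac{1}{5} + 1 = z \frac{1}{5} + 1 = \frac{z}{5} + 1 = 1 + \frac{z}{5}$)
$V{\left(Y \right)} = -2 - 7 Y$
$D = 81$
$\left(D - 74\right) + V{\left(B{\left(-5 \right)} \right)} = \left(81 - 74\right) - \left(2 + 7 \left(1 + \frac{1}{5} \left(-5\right)\right)\right) = 7 - \left(2 + 7 \left(1 - 1\right)\right) = 7 - 2 = 5$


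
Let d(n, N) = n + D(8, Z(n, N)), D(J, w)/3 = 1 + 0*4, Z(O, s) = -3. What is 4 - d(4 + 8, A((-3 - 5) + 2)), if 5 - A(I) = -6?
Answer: -11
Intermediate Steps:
A(I) = 11 (A(I) = 5 - 1*(-6) = 5 + 6 = 11)
D(J, w) = 3 (D(J, w) = 3*(1 + 0*4) = 3*(1 + 0) = 3*1 = 3)
d(n, N) = 3 + n (d(n, N) = n + 3 = 3 + n)
4 - d(4 + 8, A((-3 - 5) + 2)) = 4 - (3 + (4 + 8)) = 4 - (3 + 12) = 4 - 1*15 = 4 - 15 = -11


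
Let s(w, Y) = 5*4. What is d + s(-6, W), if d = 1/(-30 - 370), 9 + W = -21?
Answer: 7999/400 ≈ 19.997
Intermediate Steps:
W = -30 (W = -9 - 21 = -30)
s(w, Y) = 20
d = -1/400 (d = 1/(-400) = -1/400 ≈ -0.0025000)
d + s(-6, W) = -1/400 + 20 = 7999/400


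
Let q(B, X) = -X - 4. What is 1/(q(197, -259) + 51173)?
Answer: 1/51428 ≈ 1.9445e-5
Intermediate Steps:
q(B, X) = -4 - X
1/(q(197, -259) + 51173) = 1/((-4 - 1*(-259)) + 51173) = 1/((-4 + 259) + 51173) = 1/(255 + 51173) = 1/51428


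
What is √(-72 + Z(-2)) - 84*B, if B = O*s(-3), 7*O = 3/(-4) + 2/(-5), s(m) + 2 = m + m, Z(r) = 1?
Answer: -552/5 + I*√71 ≈ -110.4 + 8.4261*I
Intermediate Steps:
s(m) = -2 + 2*m (s(m) = -2 + (m + m) = -2 + 2*m)
O = -23/140 (O = (3/(-4) + 2/(-5))/7 = (3*(-¼) + 2*(-⅕))/7 = (-¾ - ⅖)/7 = (⅐)*(-23/20) = -23/140 ≈ -0.16429)
B = 46/35 (B = -23*(-2 + 2*(-3))/140 = -23*(-2 - 6)/140 = -23/140*(-8) = 46/35 ≈ 1.3143)
√(-72 + Z(-2)) - 84*B = √(-72 + 1) - 84*46/35 = √(-71) - 552/5 = I*√71 - 552/5 = -552/5 + I*√71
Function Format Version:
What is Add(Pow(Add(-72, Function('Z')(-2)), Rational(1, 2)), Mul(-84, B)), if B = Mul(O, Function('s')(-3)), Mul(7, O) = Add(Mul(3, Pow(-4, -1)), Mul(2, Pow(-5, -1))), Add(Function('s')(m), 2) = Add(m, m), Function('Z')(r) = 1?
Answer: Add(Rational(-552, 5), Mul(I, Pow(71, Rational(1, 2)))) ≈ Add(-110.40, Mul(8.4261, I))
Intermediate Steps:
Function('s')(m) = Add(-2, Mul(2, m)) (Function('s')(m) = Add(-2, Add(m, m)) = Add(-2, Mul(2, m)))
O = Rational(-23, 140) (O = Mul(Rational(1, 7), Add(Mul(3, Pow(-4, -1)), Mul(2, Pow(-5, -1)))) = Mul(Rational(1, 7), Add(Mul(3, Rational(-1, 4)), Mul(2, Rational(-1, 5)))) = Mul(Rational(1, 7), Add(Rational(-3, 4), Rational(-2, 5))) = Mul(Rational(1, 7), Rational(-23, 20)) = Rational(-23, 140) ≈ -0.16429)
B = Rational(46, 35) (B = Mul(Rational(-23, 140), Add(-2, Mul(2, -3))) = Mul(Rational(-23, 140), Add(-2, -6)) = Mul(Rational(-23, 140), -8) = Rational(46, 35) ≈ 1.3143)
Add(Pow(Add(-72, Function('Z')(-2)), Rational(1, 2)), Mul(-84, B)) = Add(Pow(Add(-72, 1), Rational(1, 2)), Mul(-84, Rational(46, 35))) = Add(Pow(-71, Rational(1, 2)), Rational(-552, 5)) = Add(Mul(I, Pow(71, Rational(1, 2))), Rational(-552, 5)) = Add(Rational(-552, 5), Mul(I, Pow(71, Rational(1, 2))))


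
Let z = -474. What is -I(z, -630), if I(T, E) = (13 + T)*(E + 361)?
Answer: -124009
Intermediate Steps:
I(T, E) = (13 + T)*(361 + E)
-I(z, -630) = -(4693 + 13*(-630) + 361*(-474) - 630*(-474)) = -(4693 - 8190 - 171114 + 298620) = -1*124009 = -124009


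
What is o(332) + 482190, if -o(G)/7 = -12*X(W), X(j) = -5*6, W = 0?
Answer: 479670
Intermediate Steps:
X(j) = -30
o(G) = -2520 (o(G) = -(-84)*(-30) = -7*360 = -2520)
o(332) + 482190 = -2520 + 482190 = 479670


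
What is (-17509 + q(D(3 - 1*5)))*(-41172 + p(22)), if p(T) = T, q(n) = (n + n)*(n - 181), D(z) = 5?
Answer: 792919350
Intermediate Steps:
q(n) = 2*n*(-181 + n) (q(n) = (2*n)*(-181 + n) = 2*n*(-181 + n))
(-17509 + q(D(3 - 1*5)))*(-41172 + p(22)) = (-17509 + 2*5*(-181 + 5))*(-41172 + 22) = (-17509 + 2*5*(-176))*(-41150) = (-17509 - 1760)*(-41150) = -19269*(-41150) = 792919350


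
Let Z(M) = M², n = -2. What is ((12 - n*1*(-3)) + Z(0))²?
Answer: 36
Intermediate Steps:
((12 - n*1*(-3)) + Z(0))² = ((12 - (-2*1)*(-3)) + 0²)² = ((12 - (-2)*(-3)) + 0)² = ((12 - 1*6) + 0)² = ((12 - 6) + 0)² = (6 + 0)² = 6² = 36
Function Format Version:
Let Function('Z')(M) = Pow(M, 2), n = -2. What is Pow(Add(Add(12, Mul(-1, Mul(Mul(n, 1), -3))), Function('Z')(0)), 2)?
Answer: 36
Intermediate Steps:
Pow(Add(Add(12, Mul(-1, Mul(Mul(n, 1), -3))), Function('Z')(0)), 2) = Pow(Add(Add(12, Mul(-1, Mul(Mul(-2, 1), -3))), Pow(0, 2)), 2) = Pow(Add(Add(12, Mul(-1, Mul(-2, -3))), 0), 2) = Pow(Add(Add(12, Mul(-1, 6)), 0), 2) = Pow(Add(Add(12, -6), 0), 2) = Pow(Add(6, 0), 2) = Pow(6, 2) = 36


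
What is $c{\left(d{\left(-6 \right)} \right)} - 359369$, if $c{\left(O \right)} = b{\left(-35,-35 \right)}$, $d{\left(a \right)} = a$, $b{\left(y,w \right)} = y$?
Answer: $-359404$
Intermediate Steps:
$c{\left(O \right)} = -35$
$c{\left(d{\left(-6 \right)} \right)} - 359369 = -35 - 359369 = -359404$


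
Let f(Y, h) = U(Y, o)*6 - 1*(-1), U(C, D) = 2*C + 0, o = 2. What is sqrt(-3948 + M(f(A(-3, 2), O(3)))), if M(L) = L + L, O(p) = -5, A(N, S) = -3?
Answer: 7*I*sqrt(82) ≈ 63.388*I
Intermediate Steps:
U(C, D) = 2*C
f(Y, h) = 1 + 12*Y (f(Y, h) = (2*Y)*6 - 1*(-1) = 12*Y + 1 = 1 + 12*Y)
M(L) = 2*L
sqrt(-3948 + M(f(A(-3, 2), O(3)))) = sqrt(-3948 + 2*(1 + 12*(-3))) = sqrt(-3948 + 2*(1 - 36)) = sqrt(-3948 + 2*(-35)) = sqrt(-3948 - 70) = sqrt(-4018) = 7*I*sqrt(82)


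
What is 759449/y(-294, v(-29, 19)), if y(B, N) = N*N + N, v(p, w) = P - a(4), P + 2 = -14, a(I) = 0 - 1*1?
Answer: 759449/210 ≈ 3616.4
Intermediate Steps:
a(I) = -1 (a(I) = 0 - 1 = -1)
P = -16 (P = -2 - 14 = -16)
v(p, w) = -15 (v(p, w) = -16 - 1*(-1) = -16 + 1 = -15)
y(B, N) = N + N**2 (y(B, N) = N**2 + N = N + N**2)
759449/y(-294, v(-29, 19)) = 759449/((-15*(1 - 15))) = 759449/((-15*(-14))) = 759449/210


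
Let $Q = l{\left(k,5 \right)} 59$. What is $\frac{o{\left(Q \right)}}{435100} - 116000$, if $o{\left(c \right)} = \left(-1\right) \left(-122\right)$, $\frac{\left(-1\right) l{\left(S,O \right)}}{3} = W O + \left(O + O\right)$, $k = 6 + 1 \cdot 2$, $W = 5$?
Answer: $- \frac{25235799939}{217550} \approx -1.16 \cdot 10^{5}$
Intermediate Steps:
$k = 8$ ($k = 6 + 2 = 8$)
$l{\left(S,O \right)} = - 21 O$ ($l{\left(S,O \right)} = - 3 \left(5 O + \left(O + O\right)\right) = - 3 \left(5 O + 2 O\right) = - 3 \cdot 7 O = - 21 O$)
$Q = -6195$ ($Q = \left(-21\right) 5 \cdot 59 = \left(-105\right) 59 = -6195$)
$o{\left(c \right)} = 122$
$\frac{o{\left(Q \right)}}{435100} - 116000 = \frac{122}{435100} - 116000 = 122 \cdot \frac{1}{435100} - 116000 = \frac{61}{217550} - 116000 = - \frac{25235799939}{217550}$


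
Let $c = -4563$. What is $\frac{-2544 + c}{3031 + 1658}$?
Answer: $- \frac{2369}{1563} \approx -1.5157$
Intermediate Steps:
$\frac{-2544 + c}{3031 + 1658} = \frac{-2544 - 4563}{3031 + 1658} = - \frac{7107}{4689} = \left(-7107\right) \frac{1}{4689} = - \frac{2369}{1563}$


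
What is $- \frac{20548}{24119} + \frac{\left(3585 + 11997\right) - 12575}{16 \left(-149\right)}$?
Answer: $- \frac{121512265}{57499696} \approx -2.1133$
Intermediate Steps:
$- \frac{20548}{24119} + \frac{\left(3585 + 11997\right) - 12575}{16 \left(-149\right)} = \left(-20548\right) \frac{1}{24119} + \frac{15582 - 12575}{-2384} = - \frac{20548}{24119} + 3007 \left(- \frac{1}{2384}\right) = - \frac{20548}{24119} - \frac{3007}{2384} = - \frac{121512265}{57499696}$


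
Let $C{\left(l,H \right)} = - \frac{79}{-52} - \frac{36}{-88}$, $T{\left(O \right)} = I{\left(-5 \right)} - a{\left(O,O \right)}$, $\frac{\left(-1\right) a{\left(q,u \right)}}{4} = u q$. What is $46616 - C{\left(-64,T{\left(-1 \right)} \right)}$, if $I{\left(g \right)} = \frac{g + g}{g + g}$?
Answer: $\frac{26663249}{572} \approx 46614.0$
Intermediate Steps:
$a{\left(q,u \right)} = - 4 q u$ ($a{\left(q,u \right)} = - 4 u q = - 4 q u$)
$I{\left(g \right)} = 1$ ($I{\left(g \right)} = \frac{2 g}{2 g} = 2 g \frac{1}{2 g} = 1$)
$T{\left(O \right)} = 1 + 4 O^{2}$ ($T{\left(O \right)} = 1 - - 4 O O = 1 - - 4 O^{2} = 1 + 4 O^{2}$)
$C{\left(l,H \right)} = \frac{1103}{572}$ ($C{\left(l,H \right)} = \left(-79\right) \left(- \frac{1}{52}\right) - - \frac{9}{22} = \frac{79}{52} + \frac{9}{22} = \frac{1103}{572}$)
$46616 - C{\left(-64,T{\left(-1 \right)} \right)} = 46616 - \frac{1103}{572} = \frac{26663249}{572}$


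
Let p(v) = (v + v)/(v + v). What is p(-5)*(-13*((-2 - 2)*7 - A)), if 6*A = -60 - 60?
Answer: 104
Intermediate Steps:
A = -20 (A = (-60 - 60)/6 = (1/6)*(-120) = -20)
p(v) = 1 (p(v) = (2*v)/((2*v)) = (2*v)*(1/(2*v)) = 1)
p(-5)*(-13*((-2 - 2)*7 - A)) = 1*(-13*((-2 - 2)*7 - 1*(-20))) = 1*(-13*(-4*7 + 20)) = 1*(-13*(-28 + 20)) = 1*(-13*(-8)) = 1*104 = 104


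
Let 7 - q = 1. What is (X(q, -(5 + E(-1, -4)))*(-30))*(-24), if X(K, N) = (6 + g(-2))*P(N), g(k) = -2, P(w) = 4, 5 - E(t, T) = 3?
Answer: 11520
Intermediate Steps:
q = 6 (q = 7 - 1*1 = 7 - 1 = 6)
E(t, T) = 2 (E(t, T) = 5 - 1*3 = 5 - 3 = 2)
X(K, N) = 16 (X(K, N) = (6 - 2)*4 = 4*4 = 16)
(X(q, -(5 + E(-1, -4)))*(-30))*(-24) = (16*(-30))*(-24) = -480*(-24) = 11520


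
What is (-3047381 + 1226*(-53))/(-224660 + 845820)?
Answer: -3112359/621160 ≈ -5.0106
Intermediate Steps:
(-3047381 + 1226*(-53))/(-224660 + 845820) = (-3047381 - 64978)/621160 = -3112359*1/621160 = -3112359/621160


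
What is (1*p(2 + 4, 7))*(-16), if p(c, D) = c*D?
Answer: -672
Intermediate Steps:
p(c, D) = D*c
(1*p(2 + 4, 7))*(-16) = (1*(7*(2 + 4)))*(-16) = (1*(7*6))*(-16) = (1*42)*(-16) = 42*(-16) = -672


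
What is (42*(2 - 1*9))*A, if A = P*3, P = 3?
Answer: -2646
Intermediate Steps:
A = 9 (A = 3*3 = 9)
(42*(2 - 1*9))*A = (42*(2 - 1*9))*9 = (42*(2 - 9))*9 = (42*(-7))*9 = -294*9 = -2646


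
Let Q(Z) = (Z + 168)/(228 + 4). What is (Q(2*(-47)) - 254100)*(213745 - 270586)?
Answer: 1675420476483/116 ≈ 1.4443e+10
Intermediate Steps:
Q(Z) = 21/29 + Z/232 (Q(Z) = (168 + Z)/232 = (168 + Z)*(1/232) = 21/29 + Z/232)
(Q(2*(-47)) - 254100)*(213745 - 270586) = ((21/29 + (2*(-47))/232) - 254100)*(213745 - 270586) = ((21/29 + (1/232)*(-94)) - 254100)*(-56841) = ((21/29 - 47/116) - 254100)*(-56841) = (37/116 - 254100)*(-56841) = -29475563/116*(-56841) = 1675420476483/116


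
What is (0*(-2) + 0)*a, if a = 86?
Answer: 0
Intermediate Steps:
(0*(-2) + 0)*a = (0*(-2) + 0)*86 = (0 + 0)*86 = 0*86 = 0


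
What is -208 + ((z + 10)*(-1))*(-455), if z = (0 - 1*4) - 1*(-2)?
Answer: 3432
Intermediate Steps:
z = -2 (z = (0 - 4) + 2 = -4 + 2 = -2)
-208 + ((z + 10)*(-1))*(-455) = -208 + ((-2 + 10)*(-1))*(-455) = -208 + (8*(-1))*(-455) = -208 - 8*(-455) = -208 + 3640 = 3432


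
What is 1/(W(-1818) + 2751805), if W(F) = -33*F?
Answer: 1/2811799 ≈ 3.5564e-7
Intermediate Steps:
1/(W(-1818) + 2751805) = 1/(-33*(-1818) + 2751805) = 1/(59994 + 2751805) = 1/2811799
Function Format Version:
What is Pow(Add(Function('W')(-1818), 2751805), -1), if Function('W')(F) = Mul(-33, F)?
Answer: Rational(1, 2811799) ≈ 3.5564e-7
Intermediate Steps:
Pow(Add(Function('W')(-1818), 2751805), -1) = Pow(Add(Mul(-33, -1818), 2751805), -1) = Pow(Add(59994, 2751805), -1) = Pow(2811799, -1) = Rational(1, 2811799)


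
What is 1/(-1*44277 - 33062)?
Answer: -1/77339 ≈ -1.2930e-5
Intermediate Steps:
1/(-1*44277 - 33062) = 1/(-44277 - 33062) = 1/(-77339) = -1/77339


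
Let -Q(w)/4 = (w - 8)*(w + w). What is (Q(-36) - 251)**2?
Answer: 167003929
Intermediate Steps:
Q(w) = -8*w*(-8 + w) (Q(w) = -4*(w - 8)*(w + w) = -4*(-8 + w)*2*w = -8*w*(-8 + w))
(Q(-36) - 251)**2 = (8*(-36)*(8 - 1*(-36)) - 251)**2 = (8*(-36)*(8 + 36) - 251)**2 = (8*(-36)*44 - 251)**2 = (-12672 - 251)**2 = (-12923)**2 = 167003929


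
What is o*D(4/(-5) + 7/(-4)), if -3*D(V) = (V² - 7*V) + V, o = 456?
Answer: -165699/50 ≈ -3314.0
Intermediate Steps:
D(V) = 2*V - V²/3 (D(V) = -((V² - 7*V) + V)/3 = -(V² - 6*V)/3 = 2*V - V²/3)
o*D(4/(-5) + 7/(-4)) = 456*((4/(-5) + 7/(-4))*(6 - (4/(-5) + 7/(-4)))/3) = 456*((4*(-⅕) + 7*(-¼))*(6 - (4*(-⅕) + 7*(-¼)))/3) = 456*((-⅘ - 7/4)*(6 - (-⅘ - 7/4))/3) = 456*((⅓)*(-51/20)*(6 - 1*(-51/20))) = 456*((⅓)*(-51/20)*(6 + 51/20)) = 456*((⅓)*(-51/20)*(171/20)) = 456*(-2907/400) = -165699/50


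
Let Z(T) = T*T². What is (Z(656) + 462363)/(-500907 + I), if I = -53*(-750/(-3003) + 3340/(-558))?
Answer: -78969706156341/139807904293 ≈ -564.84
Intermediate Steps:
Z(T) = T³
I = 84901760/279279 (I = -53*(-750*(-1/3003) + 3340*(-1/558)) = -53*(250/1001 - 1670/279) = -53*(-1601920/279279) = 84901760/279279 ≈ 304.00)
(Z(656) + 462363)/(-500907 + I) = (656³ + 462363)/(-500907 + 84901760/279279) = (282300416 + 462363)/(-139807904293/279279) = 282762779*(-279279/139807904293) = -78969706156341/139807904293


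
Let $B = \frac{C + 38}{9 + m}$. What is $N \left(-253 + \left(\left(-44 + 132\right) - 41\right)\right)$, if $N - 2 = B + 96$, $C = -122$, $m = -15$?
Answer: $-23072$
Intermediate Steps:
$B = 14$ ($B = \frac{-122 + 38}{9 - 15} = - \frac{84}{-6} = \left(-84\right) \left(- \frac{1}{6}\right) = 14$)
$N = 112$ ($N = 2 + \left(14 + 96\right) = 2 + 110 = 112$)
$N \left(-253 + \left(\left(-44 + 132\right) - 41\right)\right) = 112 \left(-253 + \left(\left(-44 + 132\right) - 41\right)\right) = 112 \left(-253 + \left(88 - 41\right)\right) = 112 \left(-253 + 47\right) = 112 \left(-206\right) = -23072$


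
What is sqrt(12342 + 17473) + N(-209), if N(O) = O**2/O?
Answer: -209 + sqrt(29815) ≈ -36.330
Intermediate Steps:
N(O) = O
sqrt(12342 + 17473) + N(-209) = sqrt(12342 + 17473) - 209 = sqrt(29815) - 209 = -209 + sqrt(29815)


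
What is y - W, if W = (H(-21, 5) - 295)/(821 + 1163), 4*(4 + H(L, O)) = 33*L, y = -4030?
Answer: -31980191/7936 ≈ -4029.8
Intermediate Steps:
H(L, O) = -4 + 33*L/4 (H(L, O) = -4 + (33*L)/4 = -4 + 33*L/4)
W = -1889/7936 (W = ((-4 + (33/4)*(-21)) - 295)/(821 + 1163) = ((-4 - 693/4) - 295)/1984 = (-709/4 - 295)*(1/1984) = -1889/4*1/1984 = -1889/7936 ≈ -0.23803)
y - W = -4030 - 1*(-1889/7936) = -4030 + 1889/7936 = -31980191/7936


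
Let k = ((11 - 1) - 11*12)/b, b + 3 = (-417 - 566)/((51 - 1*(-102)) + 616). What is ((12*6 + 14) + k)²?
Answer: 35486647641/2706025 ≈ 13114.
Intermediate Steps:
b = -3290/769 (b = -3 + (-417 - 566)/((51 - 1*(-102)) + 616) = -3 - 983/((51 + 102) + 616) = -3 - 983/(153 + 616) = -3 - 983/769 = -3290/769 ≈ -4.2783)
k = 46909/1645 (k = ((11 - 1) - 11*12)/(-3290/769) = (10 - 132)*(-769/3290) = -122*(-769/3290) = 46909/1645 ≈ 28.516)
((12*6 + 14) + k)² = ((12*6 + 14) + 46909/1645)² = ((72 + 14) + 46909/1645)² = (86 + 46909/1645)² = (188379/1645)² = 35486647641/2706025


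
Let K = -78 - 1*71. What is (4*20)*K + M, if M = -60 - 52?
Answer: -12032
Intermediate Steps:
M = -112
K = -149 (K = -78 - 71 = -149)
(4*20)*K + M = (4*20)*(-149) - 112 = 80*(-149) - 112 = -11920 - 112 = -12032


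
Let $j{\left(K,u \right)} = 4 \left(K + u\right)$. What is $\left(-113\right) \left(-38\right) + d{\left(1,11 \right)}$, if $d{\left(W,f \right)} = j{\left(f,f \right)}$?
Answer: $4382$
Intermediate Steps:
$j{\left(K,u \right)} = 4 K + 4 u$
$d{\left(W,f \right)} = 8 f$ ($d{\left(W,f \right)} = 4 f + 4 f = 8 f$)
$\left(-113\right) \left(-38\right) + d{\left(1,11 \right)} = \left(-113\right) \left(-38\right) + 8 \cdot 11 = 4294 + 88 = 4382$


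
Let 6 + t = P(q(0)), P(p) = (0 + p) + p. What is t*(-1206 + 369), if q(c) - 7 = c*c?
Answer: -6696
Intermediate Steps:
q(c) = 7 + c² (q(c) = 7 + c*c = 7 + c²)
P(p) = 2*p (P(p) = p + p = 2*p)
t = 8 (t = -6 + 2*(7 + 0²) = -6 + 2*(7 + 0) = -6 + 2*7 = -6 + 14 = 8)
t*(-1206 + 369) = 8*(-1206 + 369) = 8*(-837) = -6696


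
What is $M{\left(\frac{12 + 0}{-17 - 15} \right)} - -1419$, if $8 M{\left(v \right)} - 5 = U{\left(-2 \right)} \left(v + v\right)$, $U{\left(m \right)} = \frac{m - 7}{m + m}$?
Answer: $\frac{181685}{128} \approx 1419.4$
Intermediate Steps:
$U{\left(m \right)} = \frac{-7 + m}{2 m}$
$M{\left(v \right)} = \frac{5}{8} + \frac{9 v}{16}$ ($M{\left(v \right)} = \frac{5}{8} + \frac{\frac{-7 - 2}{2 \left(-2\right)} \left(v + v\right)}{8} = \frac{5}{8} + \frac{\frac{1}{2} \left(- \frac{1}{2}\right) \left(-9\right) 2 v}{8} = \frac{5}{8} + \frac{\frac{9}{4} \cdot 2 v}{8} = \frac{5}{8} + \frac{\frac{9}{2} v}{8} = \frac{5}{8} + \frac{9 v}{16}$)
$M{\left(\frac{12 + 0}{-17 - 15} \right)} - -1419 = \left(\frac{5}{8} + \frac{9 \frac{12 + 0}{-17 - 15}}{16}\right) - -1419 = \left(\frac{5}{8} + \frac{9 \frac{12}{-32}}{16}\right) + 1419 = \left(\frac{5}{8} + \frac{9 \cdot 12 \left(- \frac{1}{32}\right)}{16}\right) + 1419 = \left(\frac{5}{8} + \frac{9}{16} \left(- \frac{3}{8}\right)\right) + 1419 = \left(\frac{5}{8} - \frac{27}{128}\right) + 1419 = \frac{53}{128} + 1419 = \frac{181685}{128}$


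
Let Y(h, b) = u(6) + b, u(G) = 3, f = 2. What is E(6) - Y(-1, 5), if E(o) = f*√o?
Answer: -8 + 2*√6 ≈ -3.1010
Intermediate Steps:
E(o) = 2*√o
Y(h, b) = 3 + b
E(6) - Y(-1, 5) = 2*√6 - (3 + 5) = 2*√6 - 1*8 = 2*√6 - 8 = -8 + 2*√6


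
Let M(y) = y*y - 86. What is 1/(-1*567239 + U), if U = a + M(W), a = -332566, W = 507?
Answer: -1/642842 ≈ -1.5556e-6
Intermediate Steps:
M(y) = -86 + y**2 (M(y) = y**2 - 86 = -86 + y**2)
U = -75603 (U = -332566 + (-86 + 507**2) = -332566 + (-86 + 257049) = -332566 + 256963 = -75603)
1/(-1*567239 + U) = 1/(-1*567239 - 75603) = 1/(-567239 - 75603) = 1/(-642842) = -1/642842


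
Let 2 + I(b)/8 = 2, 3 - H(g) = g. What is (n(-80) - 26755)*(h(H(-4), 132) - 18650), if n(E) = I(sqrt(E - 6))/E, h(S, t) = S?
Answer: 498793465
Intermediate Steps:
H(g) = 3 - g
I(b) = 0 (I(b) = -16 + 8*2 = -16 + 16 = 0)
n(E) = 0 (n(E) = 0/E = 0)
(n(-80) - 26755)*(h(H(-4), 132) - 18650) = (0 - 26755)*((3 - 1*(-4)) - 18650) = -26755*((3 + 4) - 18650) = -26755*(7 - 18650) = -26755*(-18643) = 498793465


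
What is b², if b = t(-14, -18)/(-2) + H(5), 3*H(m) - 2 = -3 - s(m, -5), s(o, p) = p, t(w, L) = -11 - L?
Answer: 169/36 ≈ 4.6944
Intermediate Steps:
H(m) = 4/3 (H(m) = ⅔ + (-3 - 1*(-5))/3 = ⅔ + (-3 + 5)/3 = ⅔ + (⅓)*2 = ⅔ + ⅔ = 4/3)
b = -13/6 (b = (-11 - 1*(-18))/(-2) + 4/3 = (-11 + 18)*(-½) + 4/3 = 7*(-½) + 4/3 = -7/2 + 4/3 = -13/6 ≈ -2.1667)
b² = (-13/6)² = 169/36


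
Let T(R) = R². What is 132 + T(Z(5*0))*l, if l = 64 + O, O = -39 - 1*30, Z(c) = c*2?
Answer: 132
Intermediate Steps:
Z(c) = 2*c
O = -69 (O = -39 - 30 = -69)
l = -5 (l = 64 - 69 = -5)
132 + T(Z(5*0))*l = 132 + (2*(5*0))²*(-5) = 132 + (2*0)²*(-5) = 132 + 0²*(-5) = 132 + 0*(-5) = 132 + 0 = 132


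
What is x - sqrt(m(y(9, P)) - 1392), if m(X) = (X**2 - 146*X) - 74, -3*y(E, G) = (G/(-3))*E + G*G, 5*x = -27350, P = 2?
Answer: -5470 - I*sqrt(14066)/3 ≈ -5470.0 - 39.533*I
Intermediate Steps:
x = -5470 (x = (1/5)*(-27350) = -5470)
y(E, G) = -G**2/3 + E*G/9 (y(E, G) = -((G/(-3))*E + G*G)/3 = -((G*(-1/3))*E + G**2)/3 = -((-G/3)*E + G**2)/3 = -(-E*G/3 + G**2)/3 = -(G**2 - E*G/3)/3 = -G**2/3 + E*G/9)
m(X) = -74 + X**2 - 146*X
x - sqrt(m(y(9, P)) - 1392) = -5470 - sqrt((-74 + ((1/9)*2*(9 - 3*2))**2 - 146*2*(9 - 3*2)/9) - 1392) = -5470 - sqrt((-74 + ((1/9)*2*(9 - 6))**2 - 146*2*(9 - 6)/9) - 1392) = -5470 - sqrt((-74 + ((1/9)*2*3)**2 - 146*2*3/9) - 1392) = -5470 - sqrt((-74 + (2/3)**2 - 146*2/3) - 1392) = -5470 - sqrt((-74 + 4/9 - 292/3) - 1392) = -5470 - sqrt(-1538/9 - 1392) = -5470 - sqrt(-14066/9) = -5470 - I*sqrt(14066)/3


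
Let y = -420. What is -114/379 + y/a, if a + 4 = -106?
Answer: 14664/4169 ≈ 3.5174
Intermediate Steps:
a = -110 (a = -4 - 106 = -110)
-114/379 + y/a = -114/379 - 420/(-110) = -114*1/379 - 420*(-1/110) = -114/379 + 42/11 = 14664/4169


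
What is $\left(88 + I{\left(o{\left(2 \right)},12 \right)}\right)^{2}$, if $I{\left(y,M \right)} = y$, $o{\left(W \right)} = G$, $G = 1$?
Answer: $7921$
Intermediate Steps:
$o{\left(W \right)} = 1$
$\left(88 + I{\left(o{\left(2 \right)},12 \right)}\right)^{2} = \left(88 + 1\right)^{2} = 89^{2} = 7921$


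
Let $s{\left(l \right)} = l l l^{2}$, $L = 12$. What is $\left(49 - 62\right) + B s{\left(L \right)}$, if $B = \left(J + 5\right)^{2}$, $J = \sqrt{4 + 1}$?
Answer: $622067 + 207360 \sqrt{5} \approx 1.0857 \cdot 10^{6}$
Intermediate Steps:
$J = \sqrt{5} \approx 2.2361$
$B = \left(5 + \sqrt{5}\right)^{2}$ ($B = \left(\sqrt{5} + 5\right)^{2} = \left(5 + \sqrt{5}\right)^{2} \approx 52.361$)
$s{\left(l \right)} = l^{4}$ ($s{\left(l \right)} = l l^{3} = l^{4}$)
$\left(49 - 62\right) + B s{\left(L \right)} = \left(49 - 62\right) + \left(5 + \sqrt{5}\right)^{2} \cdot 12^{4} = -13 + \left(5 + \sqrt{5}\right)^{2} \cdot 20736 = -13 + 20736 \left(5 + \sqrt{5}\right)^{2}$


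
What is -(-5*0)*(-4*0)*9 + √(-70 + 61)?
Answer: 3*I ≈ 3.0*I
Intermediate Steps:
-(-5*0)*(-4*0)*9 + √(-70 + 61) = -0*0*9 + √(-9) = -1*0*9 + 3*I = 0*9 + 3*I = 0 + 3*I = 3*I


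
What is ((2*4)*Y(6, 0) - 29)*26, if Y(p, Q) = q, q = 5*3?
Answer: 2366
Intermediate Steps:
q = 15
Y(p, Q) = 15
((2*4)*Y(6, 0) - 29)*26 = ((2*4)*15 - 29)*26 = (8*15 - 29)*26 = (120 - 29)*26 = 91*26 = 2366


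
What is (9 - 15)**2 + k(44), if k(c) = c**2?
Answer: 1972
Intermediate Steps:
(9 - 15)**2 + k(44) = (9 - 15)**2 + 44**2 = (-6)**2 + 1936 = 36 + 1936 = 1972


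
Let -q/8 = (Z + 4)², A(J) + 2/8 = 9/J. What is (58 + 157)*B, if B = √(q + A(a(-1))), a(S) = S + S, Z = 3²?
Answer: 1935*I*√67/2 ≈ 7919.3*I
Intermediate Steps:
Z = 9
a(S) = 2*S
A(J) = -¼ + 9/J
q = -1352 (q = -8*(9 + 4)² = -8*13² = -8*169 = -1352)
B = 9*I*√67/2 (B = √(-1352 + (36 - 2*(-1))/(4*((2*(-1))))) = √(-1352 + (¼)*(36 - 1*(-2))/(-2)) = √(-1352 + (¼)*(-½)*(36 + 2)) = √(-1352 + (¼)*(-½)*38) = √(-1352 - 19/4) = √(-5427/4) = 9*I*√67/2 ≈ 36.834*I)
(58 + 157)*B = (58 + 157)*(9*I*√67/2) = 215*(9*I*√67/2) = 1935*I*√67/2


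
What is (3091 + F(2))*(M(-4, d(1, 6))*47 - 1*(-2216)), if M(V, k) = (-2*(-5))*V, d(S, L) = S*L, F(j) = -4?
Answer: 1037232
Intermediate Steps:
d(S, L) = L*S
M(V, k) = 10*V
(3091 + F(2))*(M(-4, d(1, 6))*47 - 1*(-2216)) = (3091 - 4)*((10*(-4))*47 - 1*(-2216)) = 3087*(-40*47 + 2216) = 3087*(-1880 + 2216) = 3087*336 = 1037232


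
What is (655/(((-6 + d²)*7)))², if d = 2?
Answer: 429025/196 ≈ 2188.9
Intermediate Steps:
(655/(((-6 + d²)*7)))² = (655/(((-6 + 2²)*7)))² = (655/(((-6 + 4)*7)))² = (655/((-2*7)))² = (655/(-14))² = (655*(-1/14))² = (-655/14)² = 429025/196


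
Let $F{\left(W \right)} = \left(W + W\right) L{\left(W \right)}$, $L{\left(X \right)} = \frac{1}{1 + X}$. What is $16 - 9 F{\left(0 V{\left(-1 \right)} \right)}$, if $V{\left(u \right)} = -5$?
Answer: $16$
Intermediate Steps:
$F{\left(W \right)} = \frac{2 W}{1 + W}$ ($F{\left(W \right)} = \frac{W + W}{1 + W} = \frac{2 W}{1 + W}$)
$16 - 9 F{\left(0 V{\left(-1 \right)} \right)} = 16 - 9 \frac{2 \cdot 0 \left(-5\right)}{1 + 0 \left(-5\right)} = 16 - 9 \cdot 2 \cdot 0 \frac{1}{1 + 0} = 16 - 9 \cdot 2 \cdot 0 \cdot 1^{-1} = 16 - 9 \cdot 2 \cdot 0 \cdot 1 = 16 - 0 = 16 + 0 = 16$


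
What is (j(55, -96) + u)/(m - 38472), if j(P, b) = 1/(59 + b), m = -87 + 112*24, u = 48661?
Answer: -600152/442409 ≈ -1.3566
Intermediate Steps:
m = 2601 (m = -87 + 2688 = 2601)
(j(55, -96) + u)/(m - 38472) = (1/(59 - 96) + 48661)/(2601 - 38472) = (1/(-37) + 48661)/(-35871) = (-1/37 + 48661)*(-1/35871) = (1800456/37)*(-1/35871) = -600152/442409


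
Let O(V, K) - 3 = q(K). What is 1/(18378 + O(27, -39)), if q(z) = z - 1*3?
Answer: 1/18339 ≈ 5.4529e-5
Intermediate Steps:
q(z) = -3 + z (q(z) = z - 3 = -3 + z)
O(V, K) = K (O(V, K) = 3 + (-3 + K) = K)
1/(18378 + O(27, -39)) = 1/(18378 - 39) = 1/18339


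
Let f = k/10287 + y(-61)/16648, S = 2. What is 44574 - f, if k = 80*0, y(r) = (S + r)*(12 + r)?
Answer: 742065061/16648 ≈ 44574.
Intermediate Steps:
y(r) = (2 + r)*(12 + r)
k = 0
f = 2891/16648 (f = 0/10287 + (24 + (-61)² + 14*(-61))/16648 = 0*(1/10287) + (24 + 3721 - 854)*(1/16648) = 0 + 2891*(1/16648) = 0 + 2891/16648 = 2891/16648 ≈ 0.17365)
44574 - f = 44574 - 1*2891/16648 = 44574 - 2891/16648 = 742065061/16648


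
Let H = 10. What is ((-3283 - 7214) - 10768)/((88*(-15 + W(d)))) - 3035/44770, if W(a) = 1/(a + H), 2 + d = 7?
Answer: 129278953/8022784 ≈ 16.114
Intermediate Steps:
d = 5 (d = -2 + 7 = 5)
W(a) = 1/(10 + a) (W(a) = 1/(a + 10) = 1/(10 + a))
((-3283 - 7214) - 10768)/((88*(-15 + W(d)))) - 3035/44770 = ((-3283 - 7214) - 10768)/((88*(-15 + 1/(10 + 5)))) - 3035/44770 = (-10497 - 10768)/((88*(-15 + 1/15))) - 3035*1/44770 = -21265*1/(88*(-15 + 1/15)) - 607/8954 = -21265/(88*(-224/15)) - 607/8954 = -21265/(-19712/15) - 607/8954 = -21265*(-15/19712) - 607/8954 = 318975/19712 - 607/8954 = 129278953/8022784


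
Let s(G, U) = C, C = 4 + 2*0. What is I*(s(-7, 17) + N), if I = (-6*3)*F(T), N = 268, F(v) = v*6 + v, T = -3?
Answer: 102816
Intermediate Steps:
C = 4 (C = 4 + 0 = 4)
F(v) = 7*v (F(v) = 6*v + v = 7*v)
s(G, U) = 4
I = 378 (I = (-6*3)*(7*(-3)) = -18*(-21) = 378)
I*(s(-7, 17) + N) = 378*(4 + 268) = 378*272 = 102816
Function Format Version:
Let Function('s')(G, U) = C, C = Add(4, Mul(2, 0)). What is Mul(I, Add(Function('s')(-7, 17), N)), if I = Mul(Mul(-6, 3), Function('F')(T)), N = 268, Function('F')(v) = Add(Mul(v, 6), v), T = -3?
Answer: 102816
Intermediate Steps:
C = 4 (C = Add(4, 0) = 4)
Function('F')(v) = Mul(7, v) (Function('F')(v) = Add(Mul(6, v), v) = Mul(7, v))
Function('s')(G, U) = 4
I = 378 (I = Mul(Mul(-6, 3), Mul(7, -3)) = Mul(-18, -21) = 378)
Mul(I, Add(Function('s')(-7, 17), N)) = Mul(378, Add(4, 268)) = Mul(378, 272) = 102816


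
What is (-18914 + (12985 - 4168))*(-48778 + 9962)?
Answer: 391925152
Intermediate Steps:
(-18914 + (12985 - 4168))*(-48778 + 9962) = (-18914 + 8817)*(-38816) = -10097*(-38816) = 391925152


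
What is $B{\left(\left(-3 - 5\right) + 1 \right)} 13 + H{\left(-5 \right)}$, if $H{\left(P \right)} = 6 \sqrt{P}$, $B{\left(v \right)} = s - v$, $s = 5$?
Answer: $156 + 6 i \sqrt{5} \approx 156.0 + 13.416 i$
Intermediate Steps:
$B{\left(v \right)} = 5 - v$
$B{\left(\left(-3 - 5\right) + 1 \right)} 13 + H{\left(-5 \right)} = \left(5 - \left(\left(-3 - 5\right) + 1\right)\right) 13 + 6 \sqrt{-5} = \left(5 - \left(-8 + 1\right)\right) 13 + 6 i \sqrt{5} = \left(5 - -7\right) 13 + 6 i \sqrt{5} = \left(5 + 7\right) 13 + 6 i \sqrt{5} = 12 \cdot 13 + 6 i \sqrt{5} = 156 + 6 i \sqrt{5}$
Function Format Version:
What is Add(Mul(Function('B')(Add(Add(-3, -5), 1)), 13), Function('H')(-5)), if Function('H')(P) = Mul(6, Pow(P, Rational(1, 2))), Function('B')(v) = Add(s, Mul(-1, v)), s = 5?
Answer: Add(156, Mul(6, I, Pow(5, Rational(1, 2)))) ≈ Add(156.00, Mul(13.416, I))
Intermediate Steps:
Function('B')(v) = Add(5, Mul(-1, v))
Add(Mul(Function('B')(Add(Add(-3, -5), 1)), 13), Function('H')(-5)) = Add(Mul(Add(5, Mul(-1, Add(Add(-3, -5), 1))), 13), Mul(6, Pow(-5, Rational(1, 2)))) = Add(Mul(Add(5, Mul(-1, Add(-8, 1))), 13), Mul(6, Mul(I, Pow(5, Rational(1, 2))))) = Add(Mul(Add(5, Mul(-1, -7)), 13), Mul(6, I, Pow(5, Rational(1, 2)))) = Add(Mul(Add(5, 7), 13), Mul(6, I, Pow(5, Rational(1, 2)))) = Add(Mul(12, 13), Mul(6, I, Pow(5, Rational(1, 2)))) = Add(156, Mul(6, I, Pow(5, Rational(1, 2))))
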